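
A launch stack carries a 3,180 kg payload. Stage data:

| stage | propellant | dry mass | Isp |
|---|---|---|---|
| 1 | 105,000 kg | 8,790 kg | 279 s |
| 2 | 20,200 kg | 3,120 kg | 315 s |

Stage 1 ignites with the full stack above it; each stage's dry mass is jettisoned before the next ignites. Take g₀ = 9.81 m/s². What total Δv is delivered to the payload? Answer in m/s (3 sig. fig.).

Δv ≈ 8220 m/s

Ignition mass of stage 1 = 105,000+8,790 + 20,200+3,120 + 3,180 = 140,290 kg.
Stage 1: m₀ = 140,290 kg, m_f = 140,290 − 105,000 = 35,290 kg; Δv = 279×9.81×ln(3.975) = 2737.0×1.3801 ≈ 3777 m/s.
Stage 2: m₀ = 26,500 kg, m_f = 26,500 − 20,200 = 6,300 kg; Δv = 315×9.81×ln(4.206) = 3090.2×1.4366 ≈ 4439 m/s.
Total Δv = 3777 + 4439 = 8216 m/s.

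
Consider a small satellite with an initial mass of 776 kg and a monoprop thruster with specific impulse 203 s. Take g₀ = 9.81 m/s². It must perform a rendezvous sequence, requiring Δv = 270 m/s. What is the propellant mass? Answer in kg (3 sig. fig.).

v_e = Isp · g₀ = 203 × 9.81 = 1991.4 m/s.
m₀/m_f = exp(Δv / v_e) = exp(270 / 1991.4) = exp(0.1356) = 1.1452.
m_f = 776 / 1.1452 = 677.611 kg, so propellant = m₀ − m_f = 776 − 677.611 = 98.389 kg.

propellant mass ≈ 98.4 kg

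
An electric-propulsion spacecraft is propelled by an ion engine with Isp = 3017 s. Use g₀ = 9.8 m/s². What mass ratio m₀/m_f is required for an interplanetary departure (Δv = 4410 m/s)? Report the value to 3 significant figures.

v_e = Isp · g₀ = 3017 × 9.8 = 29566.6 m/s.
Rocket equation: m₀/m_f = exp(Δv / v_e) = exp(4410 / 29566.6) = exp(0.1492) = 1.1609.

mass ratio ≈ 1.16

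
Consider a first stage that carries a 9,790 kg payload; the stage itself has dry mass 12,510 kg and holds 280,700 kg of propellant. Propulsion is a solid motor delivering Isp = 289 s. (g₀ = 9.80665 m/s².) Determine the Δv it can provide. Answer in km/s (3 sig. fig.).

v_e = Isp · g₀ = 289 × 9.80665 = 2834.1 m/s.
m₀ = payload + dry + propellant = 9,790 + 12,510 + 280,700 = 303,000 kg.
m_f = payload + dry = 9,790 + 12,510 = 22,300 kg.
Δv = v_e · ln(m₀/m_f) = 2834.1 × ln(13.59) = 2834.1 × 2.6091 ≈ 7394.6 m/s.

Δv ≈ 7.39 km/s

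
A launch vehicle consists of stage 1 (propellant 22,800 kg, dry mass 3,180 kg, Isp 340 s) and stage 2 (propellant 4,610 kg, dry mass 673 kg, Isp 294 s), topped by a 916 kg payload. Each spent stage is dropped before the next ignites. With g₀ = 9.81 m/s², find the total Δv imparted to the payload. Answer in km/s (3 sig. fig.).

Ignition mass of stage 1 = 22,800+3,180 + 4,610+673 + 916 = 32,179 kg.
Stage 1: m₀ = 32,179 kg, m_f = 32,179 − 22,800 = 9,379 kg; Δv = 340×9.81×ln(3.431) = 3335.4×1.2328 ≈ 4112 m/s.
Stage 2: m₀ = 6,199 kg, m_f = 6,199 − 4,610 = 1,589 kg; Δv = 294×9.81×ln(3.901) = 2884.1×1.3613 ≈ 3926 m/s.
Total Δv = 4112 + 3926 = 8038 m/s.

Δv ≈ 8.04 km/s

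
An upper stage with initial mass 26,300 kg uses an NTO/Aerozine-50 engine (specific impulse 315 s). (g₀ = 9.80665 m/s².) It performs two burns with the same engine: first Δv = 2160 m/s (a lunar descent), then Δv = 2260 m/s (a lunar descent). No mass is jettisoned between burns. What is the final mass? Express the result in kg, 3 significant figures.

v_e = Isp · g₀ = 315 × 9.80665 = 3089.1 m/s.
After the first burn: m = 26300 × exp(−2160/3089.1) = 26300 × 0.49697 = 13,070.3 kg.
After the second burn: m = 13,070.3 × exp(−2260/3089.1) = 13,070.3 × 0.48114 = 6,288.64 kg.

final mass ≈ 6290 kg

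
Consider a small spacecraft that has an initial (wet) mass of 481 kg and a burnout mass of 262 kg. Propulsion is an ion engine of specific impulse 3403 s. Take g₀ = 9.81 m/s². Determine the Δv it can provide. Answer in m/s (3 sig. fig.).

Δv ≈ 20300 m/s

v_e = Isp · g₀ = 3403 × 9.81 = 33383.4 m/s.
Rocket equation: Δv = v_e · ln(m₀/m_f) = 33383.4 × ln(1.836) = 33383.4 × 0.6075 ≈ 20281.2 m/s.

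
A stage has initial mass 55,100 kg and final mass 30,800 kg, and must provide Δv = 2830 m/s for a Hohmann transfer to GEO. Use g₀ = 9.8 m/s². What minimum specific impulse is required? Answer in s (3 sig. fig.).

ln(m₀/m_f) = ln(55100/30800) = ln(1.789) = 0.5816.
v_e = Δv / ln(m₀/m_f) = 2830 / 0.5816 = 4865.6 m/s.
Isp = v_e / g₀ = 4865.6 / 9.8 = 496.5 s.

Isp ≈ 496 s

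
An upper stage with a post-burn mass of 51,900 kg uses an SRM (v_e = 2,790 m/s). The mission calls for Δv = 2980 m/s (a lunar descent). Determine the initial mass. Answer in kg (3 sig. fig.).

By the Tsiolkovsky rocket equation, m₀/m_f = exp(Δv / v_e) = exp(2980 / 2790.0) = exp(1.0681) = 2.9098.
m₀ = m_f × 2.9098 = 51,900 × 2.9098 = 151,019 kg.

initial mass ≈ 151000 kg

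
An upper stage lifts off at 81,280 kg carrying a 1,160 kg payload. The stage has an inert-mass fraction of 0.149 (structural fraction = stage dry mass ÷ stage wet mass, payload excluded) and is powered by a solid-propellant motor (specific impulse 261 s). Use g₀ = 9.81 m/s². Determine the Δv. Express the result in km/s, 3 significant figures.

Δv ≈ 4.67 km/s

Stage wet mass = m₀ − payload = 81,280 − 1,160 = 80,120 kg.
Stage dry mass = ε × stage wet mass = 0.149 × 80,120 = 11,937.9 kg.
Burnout mass m_f = stage dry + payload = 11,937.9 + 1,160 = 13,097.9 kg.
v_e = Isp · g₀ = 261 × 9.81 = 2560.4 m/s.
Using Δv = v_e ln(m₀/m_f): Δv = v_e · ln(81,280/13,097.9) = 2560.4 × ln(6.206) = 2560.4 × 1.8254 ≈ 4674 m/s.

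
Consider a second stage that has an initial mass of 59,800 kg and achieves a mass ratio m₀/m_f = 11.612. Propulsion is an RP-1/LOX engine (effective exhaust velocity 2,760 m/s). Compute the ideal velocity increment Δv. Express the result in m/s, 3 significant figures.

Δv ≈ 6770 m/s

Δv = v_e · ln(11.612) = 2760.0 × 2.4520 ≈ 6767.6 m/s.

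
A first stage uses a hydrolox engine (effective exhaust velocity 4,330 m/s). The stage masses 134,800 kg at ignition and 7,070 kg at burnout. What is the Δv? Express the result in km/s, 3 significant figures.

Δv ≈ 12.8 km/s

From the ideal rocket equation, Δv = v_e · ln(m₀/m_f) = 4330.0 × ln(19.07) = 4330.0 × 2.9479 ≈ 12764.5 m/s.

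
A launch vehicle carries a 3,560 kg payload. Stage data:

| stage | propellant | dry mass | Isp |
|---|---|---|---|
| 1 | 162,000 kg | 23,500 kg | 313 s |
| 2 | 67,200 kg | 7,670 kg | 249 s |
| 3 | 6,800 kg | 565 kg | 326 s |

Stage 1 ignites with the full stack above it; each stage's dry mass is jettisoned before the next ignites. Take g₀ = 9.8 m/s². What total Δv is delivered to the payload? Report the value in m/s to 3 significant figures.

Ignition mass of stage 1 = 162,000+23,500 + 67,200+7,670 + 6,800+565 + 3,560 = 271,295 kg.
Stage 1: m₀ = 271,295 kg, m_f = 271,295 − 162,000 = 109,295 kg; Δv = 313×9.8×ln(2.482) = 3067.4×0.9092 ≈ 2789 m/s.
Stage 2: m₀ = 85,795 kg, m_f = 85,795 − 67,200 = 18,595 kg; Δv = 249×9.8×ln(4.614) = 2440.2×1.5291 ≈ 3731 m/s.
Stage 3: m₀ = 10,925 kg, m_f = 10,925 − 6,800 = 4,125 kg; Δv = 326×9.8×ln(2.648) = 3194.8×0.9740 ≈ 3112 m/s.
Total Δv = 2789 + 3731 + 3112 = 9632 m/s.

Δv ≈ 9630 m/s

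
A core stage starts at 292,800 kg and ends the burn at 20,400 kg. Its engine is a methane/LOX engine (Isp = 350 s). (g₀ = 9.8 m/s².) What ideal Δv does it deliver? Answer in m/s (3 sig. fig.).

Δv ≈ 9140 m/s

v_e = Isp · g₀ = 350 × 9.8 = 3430.0 m/s.
By the Tsiolkovsky rocket equation, Δv = v_e · ln(m₀/m_f) = 3430.0 × ln(14.35) = 3430.0 × 2.6640 ≈ 9137.4 m/s.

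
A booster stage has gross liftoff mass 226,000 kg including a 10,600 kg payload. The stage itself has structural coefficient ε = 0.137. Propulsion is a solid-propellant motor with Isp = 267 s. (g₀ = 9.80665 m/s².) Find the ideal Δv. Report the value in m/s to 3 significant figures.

Stage wet mass = m₀ − payload = 226,000 − 10,600 = 215,400 kg.
Stage dry mass = ε × stage wet mass = 0.137 × 215,400 = 29,509.8 kg.
Burnout mass m_f = stage dry + payload = 29,509.8 + 10,600 = 40,109.8 kg.
v_e = Isp · g₀ = 267 × 9.80665 = 2618.4 m/s.
Using Δv = v_e ln(m₀/m_f): Δv = v_e · ln(226,000/40,109.8) = 2618.4 × ln(5.635) = 2618.4 × 1.7289 ≈ 4527 m/s.

Δv ≈ 4530 m/s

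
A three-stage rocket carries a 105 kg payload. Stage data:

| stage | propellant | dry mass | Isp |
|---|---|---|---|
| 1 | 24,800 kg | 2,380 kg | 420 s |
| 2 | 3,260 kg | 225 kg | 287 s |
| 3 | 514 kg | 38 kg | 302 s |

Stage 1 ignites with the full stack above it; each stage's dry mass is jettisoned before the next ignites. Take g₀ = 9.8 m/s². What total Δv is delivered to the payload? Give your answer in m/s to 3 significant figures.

Ignition mass of stage 1 = 24,800+2,380 + 3,260+225 + 514+38 + 105 = 31,322 kg.
Stage 1: m₀ = 31,322 kg, m_f = 31,322 − 24,800 = 6,522 kg; Δv = 420×9.8×ln(4.803) = 4116.0×1.5691 ≈ 6459 m/s.
Stage 2: m₀ = 4,142 kg, m_f = 4,142 − 3,260 = 882 kg; Δv = 287×9.8×ln(4.696) = 2812.6×1.5467 ≈ 4350 m/s.
Stage 3: m₀ = 657 kg, m_f = 657 − 514 = 143 kg; Δv = 302×9.8×ln(4.594) = 2959.6×1.5248 ≈ 4513 m/s.
Total Δv = 6459 + 4350 + 4513 = 15322 m/s.

Δv ≈ 15300 m/s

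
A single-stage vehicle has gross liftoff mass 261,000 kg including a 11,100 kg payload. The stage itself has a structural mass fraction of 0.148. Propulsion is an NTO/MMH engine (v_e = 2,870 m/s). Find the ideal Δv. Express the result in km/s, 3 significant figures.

Stage wet mass = m₀ − payload = 261,000 − 11,100 = 249,900 kg.
Stage dry mass = ε × stage wet mass = 0.148 × 249,900 = 36,985.2 kg.
Burnout mass m_f = stage dry + payload = 36,985.2 + 11,100 = 48,085.2 kg.
Rocket equation: Δv = v_e · ln(261,000/48,085.2) = 2870.0 × ln(5.428) = 2870.0 × 1.6915 ≈ 4855 m/s.

Δv ≈ 4.85 km/s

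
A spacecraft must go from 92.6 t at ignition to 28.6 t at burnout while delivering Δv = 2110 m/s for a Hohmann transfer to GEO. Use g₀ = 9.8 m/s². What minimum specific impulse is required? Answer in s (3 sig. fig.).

Isp ≈ 183 s

ln(m₀/m_f) = ln(92600/28600) = ln(3.238) = 1.1749.
Using Δv = v_e ln(m₀/m_f): v_e = Δv / ln(m₀/m_f) = 2110 / 1.1749 = 1795.9 m/s.
Isp = v_e / g₀ = 1795.9 / 9.8 = 183.3 s.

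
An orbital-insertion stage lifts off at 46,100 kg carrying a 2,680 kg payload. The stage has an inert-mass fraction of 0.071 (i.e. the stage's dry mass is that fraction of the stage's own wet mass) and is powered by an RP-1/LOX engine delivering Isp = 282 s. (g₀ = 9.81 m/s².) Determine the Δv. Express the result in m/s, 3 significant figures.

Stage wet mass = m₀ − payload = 46,100 − 2,680 = 43,420 kg.
Stage dry mass = ε × stage wet mass = 0.071 × 43,420 = 3,082.82 kg.
Burnout mass m_f = stage dry + payload = 3,082.82 + 2,680 = 5,762.82 kg.
v_e = Isp · g₀ = 282 × 9.81 = 2766.4 m/s.
Δv = v_e · ln(46,100/5,762.82) = 2766.4 × ln(8) = 2766.4 × 2.0794 ≈ 5752 m/s.

Δv ≈ 5750 m/s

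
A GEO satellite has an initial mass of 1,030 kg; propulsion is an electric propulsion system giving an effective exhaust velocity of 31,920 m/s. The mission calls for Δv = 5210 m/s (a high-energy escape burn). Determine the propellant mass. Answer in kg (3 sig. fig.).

Using Δv = v_e ln(m₀/m_f): m₀/m_f = exp(Δv / v_e) = exp(5210 / 31920.0) = exp(0.1632) = 1.1773.
m_f = 1,030 / 1.1773 = 874.883 kg, so propellant = m₀ − m_f = 1,030 − 874.883 = 155.117 kg.

propellant mass ≈ 155 kg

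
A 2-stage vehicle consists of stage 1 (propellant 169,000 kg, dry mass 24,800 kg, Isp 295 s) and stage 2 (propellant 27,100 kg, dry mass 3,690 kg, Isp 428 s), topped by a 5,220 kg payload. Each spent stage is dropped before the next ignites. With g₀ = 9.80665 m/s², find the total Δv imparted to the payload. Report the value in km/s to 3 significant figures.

Δv ≈ 9.71 km/s

Ignition mass of stage 1 = 169,000+24,800 + 27,100+3,690 + 5,220 = 229,810 kg.
Stage 1: m₀ = 229,810 kg, m_f = 229,810 − 169,000 = 60,810 kg; Δv = 295×9.80665×ln(3.779) = 2893.0×1.3295 ≈ 3846 m/s.
Stage 2: m₀ = 36,010 kg, m_f = 36,010 − 27,100 = 8,910 kg; Δv = 428×9.80665×ln(4.042) = 4197.2×1.3966 ≈ 5862 m/s.
Total Δv = 3846 + 5862 = 9708 m/s.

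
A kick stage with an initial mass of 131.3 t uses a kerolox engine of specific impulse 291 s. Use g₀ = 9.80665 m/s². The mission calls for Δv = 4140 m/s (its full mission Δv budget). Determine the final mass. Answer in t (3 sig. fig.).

final mass ≈ 30.8 t

v_e = Isp · g₀ = 291 × 9.80665 = 2853.7 m/s.
m₀/m_f = exp(Δv / v_e) = exp(4140 / 2853.7) = exp(1.4507) = 4.2662.
m_f = m₀ / 4.2662 = 131.3 / 4.2662 = 30.7768 t.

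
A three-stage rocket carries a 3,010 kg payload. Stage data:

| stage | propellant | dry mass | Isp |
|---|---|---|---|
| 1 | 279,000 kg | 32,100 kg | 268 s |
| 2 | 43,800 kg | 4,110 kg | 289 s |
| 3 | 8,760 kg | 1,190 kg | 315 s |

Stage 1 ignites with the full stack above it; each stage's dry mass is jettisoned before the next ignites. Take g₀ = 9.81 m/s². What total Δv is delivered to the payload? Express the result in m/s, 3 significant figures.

Ignition mass of stage 1 = 279,000+32,100 + 43,800+4,110 + 8,760+1,190 + 3,010 = 371,970 kg.
Stage 1: m₀ = 371,970 kg, m_f = 371,970 − 279,000 = 92,970 kg; Δv = 268×9.81×ln(4.001) = 2629.1×1.3865 ≈ 3645 m/s.
Stage 2: m₀ = 60,870 kg, m_f = 60,870 − 43,800 = 17,070 kg; Δv = 289×9.81×ln(3.566) = 2835.1×1.2714 ≈ 3605 m/s.
Stage 3: m₀ = 12,960 kg, m_f = 12,960 − 8,760 = 4,200 kg; Δv = 315×9.81×ln(3.086) = 3090.2×1.1268 ≈ 3482 m/s.
Total Δv = 3645 + 3605 + 3482 = 10732 m/s.

Δv ≈ 10700 m/s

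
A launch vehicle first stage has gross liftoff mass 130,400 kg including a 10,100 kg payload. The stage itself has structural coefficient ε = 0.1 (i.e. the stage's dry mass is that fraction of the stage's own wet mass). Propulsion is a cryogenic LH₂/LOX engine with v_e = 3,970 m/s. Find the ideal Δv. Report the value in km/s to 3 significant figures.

Δv ≈ 7.04 km/s

Stage wet mass = m₀ − payload = 130,400 − 10,100 = 120,300 kg.
Stage dry mass = ε × stage wet mass = 0.1 × 120,300 = 12,030 kg.
Burnout mass m_f = stage dry + payload = 12,030 + 10,100 = 22,130 kg.
Δv = v_e · ln(130,400/22,130) = 3970.0 × ln(5.892) = 3970.0 × 1.7737 ≈ 7041 m/s.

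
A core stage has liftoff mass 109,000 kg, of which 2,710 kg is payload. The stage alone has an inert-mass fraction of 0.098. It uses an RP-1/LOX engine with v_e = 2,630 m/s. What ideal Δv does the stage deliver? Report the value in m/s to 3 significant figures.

Δv ≈ 5570 m/s

Stage wet mass = m₀ − payload = 109,000 − 2,710 = 106,290 kg.
Stage dry mass = ε × stage wet mass = 0.098 × 106,290 = 10,416.4 kg.
Burnout mass m_f = stage dry + payload = 10,416.4 + 2,710 = 13,126.4 kg.
Rocket equation: Δv = v_e · ln(109,000/13,126.4) = 2630.0 × ln(8.304) = 2630.0 × 2.1167 ≈ 5567 m/s.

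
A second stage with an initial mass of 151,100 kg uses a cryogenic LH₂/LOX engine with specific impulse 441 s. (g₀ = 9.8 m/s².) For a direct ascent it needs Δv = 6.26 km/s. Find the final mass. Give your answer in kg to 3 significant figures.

v_e = Isp · g₀ = 441 × 9.8 = 4321.8 m/s.
By the Tsiolkovsky rocket equation, m₀/m_f = exp(Δv / v_e) = exp(6260 / 4321.8) = exp(1.4485) = 4.2566.
m_f = m₀ / 4.2566 = 151,100 / 4.2566 = 35,497.8 kg.

final mass ≈ 35500 kg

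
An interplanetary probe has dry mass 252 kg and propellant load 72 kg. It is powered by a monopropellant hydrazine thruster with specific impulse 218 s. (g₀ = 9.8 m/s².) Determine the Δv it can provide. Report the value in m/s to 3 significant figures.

Δv ≈ 537 m/s

v_e = Isp · g₀ = 218 × 9.8 = 2136.4 m/s.
m₀ = m_dry + m_prop = 252 + 72 = 324 kg.
Δv = v_e · ln(m₀/m_f) = 2136.4 × ln(1.286) = 2136.4 × 0.2513 ≈ 536.9 m/s.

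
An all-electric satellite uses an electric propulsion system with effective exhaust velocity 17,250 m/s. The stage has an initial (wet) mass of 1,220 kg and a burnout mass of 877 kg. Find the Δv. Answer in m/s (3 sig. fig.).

Δv = v_e · ln(m₀/m_f) = 17250.0 × ln(1.391) = 17250.0 × 0.3301 ≈ 5694.2 m/s.

Δv ≈ 5690 m/s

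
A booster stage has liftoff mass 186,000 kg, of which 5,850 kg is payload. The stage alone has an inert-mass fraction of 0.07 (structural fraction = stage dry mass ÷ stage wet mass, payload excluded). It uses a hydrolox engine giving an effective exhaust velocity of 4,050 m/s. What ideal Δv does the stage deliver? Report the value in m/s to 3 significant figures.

Δv ≈ 9360 m/s

Stage wet mass = m₀ − payload = 186,000 − 5,850 = 180,150 kg.
Stage dry mass = ε × stage wet mass = 0.07 × 180,150 = 12,610.5 kg.
Burnout mass m_f = stage dry + payload = 12,610.5 + 5,850 = 18,460.5 kg.
By the Tsiolkovsky rocket equation, Δv = v_e · ln(186,000/18,460.5) = 4050.0 × ln(10.08) = 4050.0 × 2.3101 ≈ 9356 m/s.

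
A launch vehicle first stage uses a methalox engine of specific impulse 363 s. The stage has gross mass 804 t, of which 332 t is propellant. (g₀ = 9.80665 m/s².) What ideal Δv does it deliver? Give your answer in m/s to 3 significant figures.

v_e = Isp · g₀ = 363 × 9.80665 = 3559.8 m/s.
m_f = m₀ − m_prop = 804 − 332 = 472 t.
Δv = v_e · ln(m₀/m_f) = 3559.8 × ln(1.703) = 3559.8 × 0.5326 ≈ 1896.0 m/s.

Δv ≈ 1900 m/s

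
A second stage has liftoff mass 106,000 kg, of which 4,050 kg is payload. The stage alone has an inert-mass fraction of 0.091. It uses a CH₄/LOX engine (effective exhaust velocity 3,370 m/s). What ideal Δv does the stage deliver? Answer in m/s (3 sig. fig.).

Stage wet mass = m₀ − payload = 106,000 − 4,050 = 101,950 kg.
Stage dry mass = ε × stage wet mass = 0.091 × 101,950 = 9,277.45 kg.
Burnout mass m_f = stage dry + payload = 9,277.45 + 4,050 = 13,327.45 kg.
From the ideal rocket equation, Δv = v_e · ln(106,000/13,327.45) = 3370.0 × ln(7.954) = 3370.0 × 2.0736 ≈ 6988 m/s.

Δv ≈ 6990 m/s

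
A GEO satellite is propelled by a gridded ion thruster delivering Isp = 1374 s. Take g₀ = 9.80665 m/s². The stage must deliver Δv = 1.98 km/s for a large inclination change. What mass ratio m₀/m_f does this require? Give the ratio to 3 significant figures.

mass ratio ≈ 1.16

v_e = Isp · g₀ = 1374 × 9.80665 = 13474.3 m/s.
Rocket equation: m₀/m_f = exp(Δv / v_e) = exp(1980 / 13474.3) = exp(0.1469) = 1.1583.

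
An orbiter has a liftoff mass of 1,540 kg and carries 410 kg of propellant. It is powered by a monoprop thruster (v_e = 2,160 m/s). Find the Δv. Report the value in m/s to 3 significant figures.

m_f = m₀ − m_prop = 1,540 − 410 = 1,130 kg.
From the ideal rocket equation, Δv = v_e · ln(m₀/m_f) = 2160.0 × ln(1.363) = 2160.0 × 0.3096 ≈ 668.7 m/s.

Δv ≈ 669 m/s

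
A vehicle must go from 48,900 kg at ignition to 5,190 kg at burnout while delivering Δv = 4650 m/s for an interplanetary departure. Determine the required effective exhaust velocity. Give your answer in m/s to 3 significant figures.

ln(m₀/m_f) = ln(48900/5190) = ln(9.422) = 2.2430.
By the Tsiolkovsky rocket equation, v_e = Δv / ln(m₀/m_f) = 4650 / 2.2430 = 2073.1 m/s.

v_e ≈ 2070 m/s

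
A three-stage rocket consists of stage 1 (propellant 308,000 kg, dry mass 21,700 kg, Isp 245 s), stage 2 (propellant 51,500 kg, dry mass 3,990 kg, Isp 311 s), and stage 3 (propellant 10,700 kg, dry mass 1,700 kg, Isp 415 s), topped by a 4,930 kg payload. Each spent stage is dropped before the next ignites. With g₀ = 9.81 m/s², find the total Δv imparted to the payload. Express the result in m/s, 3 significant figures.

Ignition mass of stage 1 = 308,000+21,700 + 51,500+3,990 + 10,700+1,700 + 4,930 = 402,520 kg.
Stage 1: m₀ = 402,520 kg, m_f = 402,520 − 308,000 = 94,520 kg; Δv = 245×9.81×ln(4.259) = 2403.5×1.4489 ≈ 3482 m/s.
Stage 2: m₀ = 72,820 kg, m_f = 72,820 − 51,500 = 21,320 kg; Δv = 311×9.81×ln(3.416) = 3050.9×1.2283 ≈ 3748 m/s.
Stage 3: m₀ = 17,330 kg, m_f = 17,330 − 10,700 = 6,630 kg; Δv = 415×9.81×ln(2.614) = 4071.2×0.9608 ≈ 3912 m/s.
Total Δv = 3482 + 3748 + 3912 = 11142 m/s.

Δv ≈ 11100 m/s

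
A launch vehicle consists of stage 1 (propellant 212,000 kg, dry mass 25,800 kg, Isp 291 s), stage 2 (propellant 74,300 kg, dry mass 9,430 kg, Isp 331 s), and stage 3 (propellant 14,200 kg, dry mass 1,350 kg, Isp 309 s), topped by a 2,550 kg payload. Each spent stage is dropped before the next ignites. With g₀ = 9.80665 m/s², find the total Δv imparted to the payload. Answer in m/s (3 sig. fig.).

Ignition mass of stage 1 = 212,000+25,800 + 74,300+9,430 + 14,200+1,350 + 2,550 = 339,630 kg.
Stage 1: m₀ = 339,630 kg, m_f = 339,630 − 212,000 = 127,630 kg; Δv = 291×9.80665×ln(2.661) = 2853.7×0.9787 ≈ 2793 m/s.
Stage 2: m₀ = 101,830 kg, m_f = 101,830 − 74,300 = 27,530 kg; Δv = 331×9.80665×ln(3.699) = 3246.0×1.3080 ≈ 4246 m/s.
Stage 3: m₀ = 18,100 kg, m_f = 18,100 − 14,200 = 3,900 kg; Δv = 309×9.80665×ln(4.641) = 3030.3×1.5349 ≈ 4651 m/s.
Total Δv = 2793 + 4246 + 4651 = 11690 m/s.

Δv ≈ 11700 m/s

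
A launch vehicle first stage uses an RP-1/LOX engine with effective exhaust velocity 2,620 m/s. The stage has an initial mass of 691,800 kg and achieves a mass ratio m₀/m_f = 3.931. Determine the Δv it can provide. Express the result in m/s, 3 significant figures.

Δv ≈ 3590 m/s

Δv = v_e · ln(3.931) = 2620.0 × 1.3689 ≈ 3586.5 m/s.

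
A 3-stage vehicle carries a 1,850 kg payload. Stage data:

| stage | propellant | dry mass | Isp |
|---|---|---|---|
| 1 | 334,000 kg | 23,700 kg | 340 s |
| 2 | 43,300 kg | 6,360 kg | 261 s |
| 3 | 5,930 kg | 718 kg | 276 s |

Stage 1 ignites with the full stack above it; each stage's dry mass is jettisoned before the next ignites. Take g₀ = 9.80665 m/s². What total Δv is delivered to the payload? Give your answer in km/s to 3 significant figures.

Ignition mass of stage 1 = 334,000+23,700 + 43,300+6,360 + 5,930+718 + 1,850 = 415,858 kg.
Stage 1: m₀ = 415,858 kg, m_f = 415,858 − 334,000 = 81,858 kg; Δv = 340×9.80665×ln(5.08) = 3334.3×1.6254 ≈ 5419 m/s.
Stage 2: m₀ = 58,158 kg, m_f = 58,158 − 43,300 = 14,858 kg; Δv = 261×9.80665×ln(3.914) = 2559.5×1.3646 ≈ 3493 m/s.
Stage 3: m₀ = 8,498 kg, m_f = 8,498 − 5,930 = 2,568 kg; Δv = 276×9.80665×ln(3.309) = 2706.6×1.1967 ≈ 3239 m/s.
Total Δv = 5419 + 3493 + 3239 = 12151 m/s.

Δv ≈ 12.2 km/s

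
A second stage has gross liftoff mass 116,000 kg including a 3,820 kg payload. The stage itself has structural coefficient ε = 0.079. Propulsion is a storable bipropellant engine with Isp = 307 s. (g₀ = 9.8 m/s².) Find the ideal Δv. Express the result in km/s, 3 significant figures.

Δv ≈ 6.66 km/s

Stage wet mass = m₀ − payload = 116,000 − 3,820 = 112,180 kg.
Stage dry mass = ε × stage wet mass = 0.079 × 112,180 = 8,862.22 kg.
Burnout mass m_f = stage dry + payload = 8,862.22 + 3,820 = 12,682.22 kg.
v_e = Isp · g₀ = 307 × 9.8 = 3008.6 m/s.
Using Δv = v_e ln(m₀/m_f): Δv = v_e · ln(116,000/12,682.22) = 3008.6 × ln(9.147) = 3008.6 × 2.2134 ≈ 6659 m/s.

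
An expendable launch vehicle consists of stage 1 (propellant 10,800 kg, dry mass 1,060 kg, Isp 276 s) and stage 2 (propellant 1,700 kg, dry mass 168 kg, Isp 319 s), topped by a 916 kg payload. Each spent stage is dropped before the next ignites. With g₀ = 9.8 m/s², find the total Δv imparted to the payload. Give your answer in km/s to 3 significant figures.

Δv ≈ 6.57 km/s

Ignition mass of stage 1 = 10,800+1,060 + 1,700+168 + 916 = 14,644 kg.
Stage 1: m₀ = 14,644 kg, m_f = 14,644 − 10,800 = 3,844 kg; Δv = 276×9.8×ln(3.81) = 2704.8×1.3375 ≈ 3618 m/s.
Stage 2: m₀ = 2,784 kg, m_f = 2,784 − 1,700 = 1,084 kg; Δv = 319×9.8×ln(2.568) = 3126.2×0.9432 ≈ 2949 m/s.
Total Δv = 3618 + 2949 = 6567 m/s.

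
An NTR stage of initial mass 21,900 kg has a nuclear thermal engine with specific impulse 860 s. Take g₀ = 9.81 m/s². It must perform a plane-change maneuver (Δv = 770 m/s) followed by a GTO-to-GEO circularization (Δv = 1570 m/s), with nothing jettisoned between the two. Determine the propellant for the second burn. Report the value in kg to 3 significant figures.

v_e = Isp · g₀ = 860 × 9.81 = 8436.6 m/s.
After the first burn: m = 21900 × exp(−770/8436.6) = 21900 × 0.91277 = 19,989.7 kg.
After the second burn: m = 19,989.7 × exp(−1570/8436.6) = 19,989.7 × 0.83020 = 16,595.4 kg.
Second-burn propellant = 19,989.7 − 16,595.4 = 3,394.3 kg.

propellant for the second burn ≈ 3390 kg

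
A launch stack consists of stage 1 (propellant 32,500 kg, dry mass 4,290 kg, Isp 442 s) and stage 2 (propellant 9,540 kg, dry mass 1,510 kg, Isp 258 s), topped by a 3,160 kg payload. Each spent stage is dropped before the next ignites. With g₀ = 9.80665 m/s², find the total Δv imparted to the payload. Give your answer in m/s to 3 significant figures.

Δv ≈ 7210 m/s

Ignition mass of stage 1 = 32,500+4,290 + 9,540+1,510 + 3,160 = 51,000 kg.
Stage 1: m₀ = 51,000 kg, m_f = 51,000 − 32,500 = 18,500 kg; Δv = 442×9.80665×ln(2.757) = 4334.5×1.0141 ≈ 4395 m/s.
Stage 2: m₀ = 14,210 kg, m_f = 14,210 − 9,540 = 4,670 kg; Δv = 258×9.80665×ln(3.043) = 2530.1×1.1128 ≈ 2815 m/s.
Total Δv = 4395 + 2815 = 7210 m/s.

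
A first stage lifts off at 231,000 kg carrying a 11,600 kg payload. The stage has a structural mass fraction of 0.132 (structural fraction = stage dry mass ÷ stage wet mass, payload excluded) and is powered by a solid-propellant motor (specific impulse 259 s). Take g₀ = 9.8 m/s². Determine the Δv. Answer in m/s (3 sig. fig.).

Δv ≈ 4420 m/s

Stage wet mass = m₀ − payload = 231,000 − 11,600 = 219,400 kg.
Stage dry mass = ε × stage wet mass = 0.132 × 219,400 = 28,960.8 kg.
Burnout mass m_f = stage dry + payload = 28,960.8 + 11,600 = 40,560.8 kg.
v_e = Isp · g₀ = 259 × 9.8 = 2538.2 m/s.
Using Δv = v_e ln(m₀/m_f): Δv = v_e · ln(231,000/40,560.8) = 2538.2 × ln(5.695) = 2538.2 × 1.7396 ≈ 4415 m/s.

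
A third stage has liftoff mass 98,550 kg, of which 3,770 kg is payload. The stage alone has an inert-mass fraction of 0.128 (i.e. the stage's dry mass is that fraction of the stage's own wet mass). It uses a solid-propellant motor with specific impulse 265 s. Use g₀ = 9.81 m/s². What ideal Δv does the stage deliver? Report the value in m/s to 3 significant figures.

Stage wet mass = m₀ − payload = 98,550 − 3,770 = 94,780 kg.
Stage dry mass = ε × stage wet mass = 0.128 × 94,780 = 12,131.8 kg.
Burnout mass m_f = stage dry + payload = 12,131.8 + 3,770 = 15,901.8 kg.
v_e = Isp · g₀ = 265 × 9.81 = 2599.7 m/s.
By the Tsiolkovsky rocket equation, Δv = v_e · ln(98,550/15,901.8) = 2599.7 × ln(6.197) = 2599.7 × 1.8241 ≈ 4742 m/s.

Δv ≈ 4740 m/s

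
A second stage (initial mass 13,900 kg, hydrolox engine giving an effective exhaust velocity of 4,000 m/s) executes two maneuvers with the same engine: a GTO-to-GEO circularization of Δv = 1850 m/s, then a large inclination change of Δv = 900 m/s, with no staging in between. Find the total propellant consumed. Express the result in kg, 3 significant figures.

After the first burn: m = 13900 × exp(−1850/4000.0) = 13900 × 0.62971 = 8,752.97 kg.
After the second burn: m = 8,752.97 × exp(−900/4000.0) = 8,752.97 × 0.79852 = 6,989.42 kg.
Total propellant = m₀ − m_final = 13900 − 6,989.42 = 6,910.58 kg.

total propellant consumed ≈ 6910 kg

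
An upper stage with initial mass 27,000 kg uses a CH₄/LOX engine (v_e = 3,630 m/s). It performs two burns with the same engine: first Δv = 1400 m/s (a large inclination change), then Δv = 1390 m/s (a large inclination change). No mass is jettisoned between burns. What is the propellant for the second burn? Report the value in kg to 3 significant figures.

After the first burn: m = 27000 × exp(−1400/3630.0) = 27000 × 0.67999 = 18,359.7 kg.
After the second burn: m = 18,359.7 × exp(−1390/3630.0) = 18,359.7 × 0.68187 = 12,518.9 kg.
Second-burn propellant = 18,359.7 − 12,518.9 = 5,840.8 kg.

propellant for the second burn ≈ 5840 kg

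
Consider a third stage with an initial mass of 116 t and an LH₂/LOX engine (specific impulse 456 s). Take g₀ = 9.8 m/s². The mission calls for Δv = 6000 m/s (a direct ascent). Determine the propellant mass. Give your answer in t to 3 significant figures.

v_e = Isp · g₀ = 456 × 9.8 = 4468.8 m/s.
m₀/m_f = exp(Δv / v_e) = exp(6000 / 4468.8) = exp(1.3426) = 3.8291.
m_f = 116 / 3.8291 = 30.2943 t, so propellant = m₀ − m_f = 116 − 30.2943 = 85.7057 t.

propellant mass ≈ 85.7 t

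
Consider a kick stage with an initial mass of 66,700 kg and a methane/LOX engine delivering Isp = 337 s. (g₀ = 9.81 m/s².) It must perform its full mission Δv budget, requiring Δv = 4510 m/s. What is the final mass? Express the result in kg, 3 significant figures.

final mass ≈ 17000 kg

v_e = Isp · g₀ = 337 × 9.81 = 3306.0 m/s.
m₀/m_f = exp(Δv / v_e) = exp(4510 / 3306.0) = exp(1.3642) = 3.9126.
m_f = m₀ / 3.9126 = 66,700 / 3.9126 = 17,047.5 kg.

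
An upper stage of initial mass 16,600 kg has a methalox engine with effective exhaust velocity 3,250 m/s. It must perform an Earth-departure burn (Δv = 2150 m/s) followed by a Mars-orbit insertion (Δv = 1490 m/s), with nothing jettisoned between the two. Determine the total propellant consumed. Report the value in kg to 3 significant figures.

total propellant consumed ≈ 11200 kg

After the first burn: m = 16600 × exp(−2150/3250.0) = 16600 × 0.51606 = 8,566.6 kg.
After the second burn: m = 8,566.6 × exp(−1490/3250.0) = 8,566.6 × 0.63226 = 5,416.32 kg.
Total propellant = m₀ − m_final = 16600 − 5,416.32 = 11,183.68 kg.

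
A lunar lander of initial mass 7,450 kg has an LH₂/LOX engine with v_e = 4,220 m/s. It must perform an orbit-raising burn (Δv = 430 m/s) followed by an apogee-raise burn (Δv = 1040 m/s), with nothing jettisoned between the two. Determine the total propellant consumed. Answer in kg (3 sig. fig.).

total propellant consumed ≈ 2190 kg

After the first burn: m = 7450 × exp(−430/4220.0) = 7450 × 0.90312 = 6,728.24 kg.
After the second burn: m = 6,728.24 × exp(−1040/4220.0) = 6,728.24 × 0.78157 = 5,258.59 kg.
Total propellant = m₀ − m_final = 7450 − 5,258.59 = 2,191.41 kg.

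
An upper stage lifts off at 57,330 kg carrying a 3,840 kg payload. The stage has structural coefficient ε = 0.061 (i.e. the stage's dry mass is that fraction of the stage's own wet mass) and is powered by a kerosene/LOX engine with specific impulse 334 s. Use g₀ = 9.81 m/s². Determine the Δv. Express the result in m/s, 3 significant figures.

Δv ≈ 6840 m/s

Stage wet mass = m₀ − payload = 57,330 − 3,840 = 53,490 kg.
Stage dry mass = ε × stage wet mass = 0.061 × 53,490 = 3,262.89 kg.
Burnout mass m_f = stage dry + payload = 3,262.89 + 3,840 = 7,102.89 kg.
v_e = Isp · g₀ = 334 × 9.81 = 3276.5 m/s.
Using Δv = v_e ln(m₀/m_f): Δv = v_e · ln(57,330/7,102.89) = 3276.5 × ln(8.071) = 3276.5 × 2.0883 ≈ 6842 m/s.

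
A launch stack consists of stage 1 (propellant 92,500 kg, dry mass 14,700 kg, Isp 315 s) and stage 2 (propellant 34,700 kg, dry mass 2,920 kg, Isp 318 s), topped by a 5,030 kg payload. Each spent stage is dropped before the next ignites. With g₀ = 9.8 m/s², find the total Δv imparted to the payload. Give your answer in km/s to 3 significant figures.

Ignition mass of stage 1 = 92,500+14,700 + 34,700+2,920 + 5,030 = 149,850 kg.
Stage 1: m₀ = 149,850 kg, m_f = 149,850 − 92,500 = 57,350 kg; Δv = 315×9.8×ln(2.613) = 3087.0×0.9605 ≈ 2965 m/s.
Stage 2: m₀ = 42,650 kg, m_f = 42,650 − 34,700 = 7,950 kg; Δv = 318×9.8×ln(5.365) = 3116.4×1.6799 ≈ 5235 m/s.
Total Δv = 2965 + 5235 = 8200 m/s.

Δv ≈ 8.20 km/s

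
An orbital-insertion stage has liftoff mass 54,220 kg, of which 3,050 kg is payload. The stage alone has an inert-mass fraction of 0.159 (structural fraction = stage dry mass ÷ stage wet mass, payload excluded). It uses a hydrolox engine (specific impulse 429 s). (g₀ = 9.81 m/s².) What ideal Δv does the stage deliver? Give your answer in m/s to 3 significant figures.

Stage wet mass = m₀ − payload = 54,220 − 3,050 = 51,170 kg.
Stage dry mass = ε × stage wet mass = 0.159 × 51,170 = 8,136.03 kg.
Burnout mass m_f = stage dry + payload = 8,136.03 + 3,050 = 11,186.03 kg.
v_e = Isp · g₀ = 429 × 9.81 = 4208.5 m/s.
Δv = v_e · ln(54,220/11,186.03) = 4208.5 × ln(4.847) = 4208.5 × 1.5784 ≈ 6643 m/s.

Δv ≈ 6640 m/s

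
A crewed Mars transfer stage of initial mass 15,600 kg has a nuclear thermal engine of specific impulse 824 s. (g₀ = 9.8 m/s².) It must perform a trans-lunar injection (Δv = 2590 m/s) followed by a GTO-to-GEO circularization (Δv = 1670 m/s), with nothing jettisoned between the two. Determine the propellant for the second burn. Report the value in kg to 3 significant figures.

v_e = Isp · g₀ = 824 × 9.8 = 8075.2 m/s.
After the first burn: m = 15600 × exp(−2590/8075.2) = 15600 × 0.72562 = 11,319.7 kg.
After the second burn: m = 11,319.7 × exp(−1670/8075.2) = 11,319.7 × 0.81318 = 9,204.95 kg.
Second-burn propellant = 11,319.7 − 9,204.95 = 2,114.75 kg.

propellant for the second burn ≈ 2110 kg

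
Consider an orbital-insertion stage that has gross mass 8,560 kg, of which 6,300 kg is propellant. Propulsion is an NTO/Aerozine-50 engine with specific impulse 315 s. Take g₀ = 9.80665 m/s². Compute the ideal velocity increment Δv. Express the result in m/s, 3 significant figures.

v_e = Isp · g₀ = 315 × 9.80665 = 3089.1 m/s.
m_f = m₀ − m_prop = 8,560 − 6,300 = 2,260 kg.
Δv = v_e · ln(m₀/m_f) = 3089.1 × ln(3.788) = 3089.1 × 1.3317 ≈ 4113.9 m/s.

Δv ≈ 4110 m/s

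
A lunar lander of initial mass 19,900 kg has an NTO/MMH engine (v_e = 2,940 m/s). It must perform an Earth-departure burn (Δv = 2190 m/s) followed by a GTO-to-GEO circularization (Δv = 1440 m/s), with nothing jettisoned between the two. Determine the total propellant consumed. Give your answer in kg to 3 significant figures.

total propellant consumed ≈ 14100 kg

After the first burn: m = 19900 × exp(−2190/2940.0) = 19900 × 0.47478 = 9,448.12 kg.
After the second burn: m = 9,448.12 × exp(−1440/2940.0) = 9,448.12 × 0.61275 = 5,789.34 kg.
Total propellant = m₀ − m_final = 19900 − 5,789.34 = 14,110.66 kg.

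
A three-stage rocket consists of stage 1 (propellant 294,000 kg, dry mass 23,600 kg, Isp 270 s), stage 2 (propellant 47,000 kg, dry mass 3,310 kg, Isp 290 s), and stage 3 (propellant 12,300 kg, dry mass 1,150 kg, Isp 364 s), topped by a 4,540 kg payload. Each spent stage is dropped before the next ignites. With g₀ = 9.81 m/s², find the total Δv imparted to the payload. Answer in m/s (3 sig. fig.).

Ignition mass of stage 1 = 294,000+23,600 + 47,000+3,310 + 12,300+1,150 + 4,540 = 385,900 kg.
Stage 1: m₀ = 385,900 kg, m_f = 385,900 − 294,000 = 91,900 kg; Δv = 270×9.81×ln(4.199) = 2648.7×1.4349 ≈ 3801 m/s.
Stage 2: m₀ = 68,300 kg, m_f = 68,300 − 47,000 = 21,300 kg; Δv = 290×9.81×ln(3.207) = 2844.9×1.1652 ≈ 3315 m/s.
Stage 3: m₀ = 17,990 kg, m_f = 17,990 − 12,300 = 5,690 kg; Δv = 364×9.81×ln(3.162) = 3570.8×1.1511 ≈ 4110 m/s.
Total Δv = 3801 + 3315 + 4110 = 11226 m/s.

Δv ≈ 11200 m/s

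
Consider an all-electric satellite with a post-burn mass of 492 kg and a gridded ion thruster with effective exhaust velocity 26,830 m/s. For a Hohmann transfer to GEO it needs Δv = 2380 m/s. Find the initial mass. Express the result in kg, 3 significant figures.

initial mass ≈ 538 kg

m₀/m_f = exp(Δv / v_e) = exp(2380 / 26830.0) = exp(0.0887) = 1.0928.
m₀ = m_f × 1.0928 = 492 × 1.0928 = 537.658 kg.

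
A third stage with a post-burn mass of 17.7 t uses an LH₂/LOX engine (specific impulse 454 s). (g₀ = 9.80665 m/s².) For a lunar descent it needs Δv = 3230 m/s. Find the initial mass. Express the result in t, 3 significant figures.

v_e = Isp · g₀ = 454 × 9.80665 = 4452.2 m/s.
m₀/m_f = exp(Δv / v_e) = exp(3230 / 4452.2) = exp(0.7255) = 2.0657.
m₀ = m_f × 2.0657 = 17.7 × 2.0657 = 36.5629 t.

initial mass ≈ 36.6 t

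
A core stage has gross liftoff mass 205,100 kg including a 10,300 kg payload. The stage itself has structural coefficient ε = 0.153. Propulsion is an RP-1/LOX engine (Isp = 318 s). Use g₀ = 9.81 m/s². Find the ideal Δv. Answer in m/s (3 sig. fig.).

Δv ≈ 5090 m/s

Stage wet mass = m₀ − payload = 205,100 − 10,300 = 194,800 kg.
Stage dry mass = ε × stage wet mass = 0.153 × 194,800 = 29,804.4 kg.
Burnout mass m_f = stage dry + payload = 29,804.4 + 10,300 = 40,104.4 kg.
v_e = Isp · g₀ = 318 × 9.81 = 3119.6 m/s.
Using Δv = v_e ln(m₀/m_f): Δv = v_e · ln(205,100/40,104.4) = 3119.6 × ln(5.114) = 3119.6 × 1.6320 ≈ 5091 m/s.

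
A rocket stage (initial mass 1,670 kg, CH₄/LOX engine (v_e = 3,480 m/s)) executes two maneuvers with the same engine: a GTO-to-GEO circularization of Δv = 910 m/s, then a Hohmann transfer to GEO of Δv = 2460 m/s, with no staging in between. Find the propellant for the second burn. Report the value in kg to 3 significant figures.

After the first burn: m = 1670 × exp(−910/3480.0) = 1670 × 0.76990 = 1,285.73 kg.
After the second burn: m = 1,285.73 × exp(−2460/3480.0) = 1,285.73 × 0.49317 = 634.083 kg.
Second-burn propellant = 1,285.73 − 634.083 = 651.647 kg.

propellant for the second burn ≈ 652 kg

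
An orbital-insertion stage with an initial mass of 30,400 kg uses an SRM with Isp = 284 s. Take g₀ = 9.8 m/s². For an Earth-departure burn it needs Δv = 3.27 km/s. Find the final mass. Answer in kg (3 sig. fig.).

v_e = Isp · g₀ = 284 × 9.8 = 2783.2 m/s.
m₀/m_f = exp(Δv / v_e) = exp(3270 / 2783.2) = exp(1.1749) = 3.2378.
m_f = m₀ / 3.2378 = 30,400 / 3.2378 = 9,389.09 kg.

final mass ≈ 9390 kg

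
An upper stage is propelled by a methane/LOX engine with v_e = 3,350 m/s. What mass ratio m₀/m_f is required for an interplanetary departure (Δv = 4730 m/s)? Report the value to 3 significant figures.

From the ideal rocket equation, m₀/m_f = exp(Δv / v_e) = exp(4730 / 3350.0) = exp(1.4119) = 4.1039.

mass ratio ≈ 4.10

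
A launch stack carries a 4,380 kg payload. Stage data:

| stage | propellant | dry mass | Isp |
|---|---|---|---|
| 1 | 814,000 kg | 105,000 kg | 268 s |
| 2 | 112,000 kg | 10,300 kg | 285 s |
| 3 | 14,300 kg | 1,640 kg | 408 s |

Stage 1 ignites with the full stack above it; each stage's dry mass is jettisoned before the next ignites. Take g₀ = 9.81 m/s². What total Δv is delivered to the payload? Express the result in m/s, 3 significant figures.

Ignition mass of stage 1 = 814,000+105,000 + 112,000+10,300 + 14,300+1,640 + 4,380 = 1,061,620 kg.
Stage 1: m₀ = 1,061,620 kg, m_f = 1,061,620 − 814,000 = 247,620 kg; Δv = 268×9.81×ln(4.287) = 2629.1×1.4557 ≈ 3827 m/s.
Stage 2: m₀ = 142,620 kg, m_f = 142,620 − 112,000 = 30,620 kg; Δv = 285×9.81×ln(4.658) = 2795.9×1.5385 ≈ 4302 m/s.
Stage 3: m₀ = 20,320 kg, m_f = 20,320 − 14,300 = 6,020 kg; Δv = 408×9.81×ln(3.375) = 4002.5×1.2165 ≈ 4869 m/s.
Total Δv = 3827 + 4302 + 4869 = 12998 m/s.

Δv ≈ 13000 m/s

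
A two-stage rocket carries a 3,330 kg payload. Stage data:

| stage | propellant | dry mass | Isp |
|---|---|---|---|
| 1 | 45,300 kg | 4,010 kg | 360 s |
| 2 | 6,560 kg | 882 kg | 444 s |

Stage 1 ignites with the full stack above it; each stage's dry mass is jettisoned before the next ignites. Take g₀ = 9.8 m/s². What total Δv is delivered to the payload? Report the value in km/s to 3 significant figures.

Δv ≈ 9.03 km/s

Ignition mass of stage 1 = 45,300+4,010 + 6,560+882 + 3,330 = 60,082 kg.
Stage 1: m₀ = 60,082 kg, m_f = 60,082 − 45,300 = 14,782 kg; Δv = 360×9.8×ln(4.065) = 3528.0×1.4023 ≈ 4947 m/s.
Stage 2: m₀ = 10,772 kg, m_f = 10,772 − 6,560 = 4,212 kg; Δv = 444×9.8×ln(2.557) = 4351.2×0.9390 ≈ 4086 m/s.
Total Δv = 4947 + 4086 = 9033 m/s.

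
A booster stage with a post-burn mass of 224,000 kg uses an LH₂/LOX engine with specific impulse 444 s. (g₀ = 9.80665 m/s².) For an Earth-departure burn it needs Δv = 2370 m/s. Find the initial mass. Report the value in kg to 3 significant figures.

initial mass ≈ 386000 kg

v_e = Isp · g₀ = 444 × 9.80665 = 4354.2 m/s.
Rocket equation: m₀/m_f = exp(Δv / v_e) = exp(2370 / 4354.2) = exp(0.5443) = 1.7234.
m₀ = m_f × 1.7234 = 224,000 × 1.7234 = 386,042 kg.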